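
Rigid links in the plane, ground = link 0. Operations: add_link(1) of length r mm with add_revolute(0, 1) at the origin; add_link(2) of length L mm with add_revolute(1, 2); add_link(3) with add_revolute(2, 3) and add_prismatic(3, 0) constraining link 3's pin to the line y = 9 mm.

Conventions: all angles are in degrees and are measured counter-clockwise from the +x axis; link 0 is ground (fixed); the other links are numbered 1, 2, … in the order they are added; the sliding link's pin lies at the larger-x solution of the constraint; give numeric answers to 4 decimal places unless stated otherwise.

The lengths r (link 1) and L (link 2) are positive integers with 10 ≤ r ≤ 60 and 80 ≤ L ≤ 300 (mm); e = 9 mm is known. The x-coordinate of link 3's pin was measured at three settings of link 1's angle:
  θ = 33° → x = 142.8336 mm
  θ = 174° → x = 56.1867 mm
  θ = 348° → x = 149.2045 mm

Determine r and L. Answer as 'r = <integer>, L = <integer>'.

constraint per measurement: (x − r cos θ)² + (r sin θ − e)² = L²
subtracting the θ₁ and θ₂ equations cancels the r² and L² terms:
r = (x₁² − x₂²) / (2[(x₁cos θ₁ + e sin θ₁) − (x₂cos θ₂ + e sin θ₂)]) = 48.0000 → r = 48
L² = (x₁ − r cos θ₁)² + (r sin θ₁ − e)² = 10815.9969 → L = 104.0000 → L = 104
check at θ₃=348°: x = 149.2045 (printed 149.2045) ✓

r = 48, L = 104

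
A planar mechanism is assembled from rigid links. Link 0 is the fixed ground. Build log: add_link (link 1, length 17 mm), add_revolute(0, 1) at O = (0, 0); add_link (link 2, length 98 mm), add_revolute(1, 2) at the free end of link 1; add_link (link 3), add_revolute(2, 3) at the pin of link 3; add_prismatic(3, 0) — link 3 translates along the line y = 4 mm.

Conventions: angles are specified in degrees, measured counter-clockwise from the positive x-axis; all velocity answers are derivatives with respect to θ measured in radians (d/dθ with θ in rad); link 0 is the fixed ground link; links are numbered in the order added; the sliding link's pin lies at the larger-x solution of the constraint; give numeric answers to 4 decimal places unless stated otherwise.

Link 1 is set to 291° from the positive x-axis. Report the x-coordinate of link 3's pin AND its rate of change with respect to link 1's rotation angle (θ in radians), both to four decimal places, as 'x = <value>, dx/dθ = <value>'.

geometry: r = 17 mm, L = 98 mm, e = 4 mm
crank pin P = (r cos θ, r sin θ) = (6.092255, -15.870867)
h = r sin θ − e = -15.870867 − 4 = -19.870867
x = r cos θ + √(L² − h²) = 6.092255 + 95.964309 = 102.056564
dx/dθ = −r sin θ − h·r cos θ/√(L² − h²) (θ in radians; h = -19.870867) = 17.132361

x = 102.0566, dx/dθ = 17.1324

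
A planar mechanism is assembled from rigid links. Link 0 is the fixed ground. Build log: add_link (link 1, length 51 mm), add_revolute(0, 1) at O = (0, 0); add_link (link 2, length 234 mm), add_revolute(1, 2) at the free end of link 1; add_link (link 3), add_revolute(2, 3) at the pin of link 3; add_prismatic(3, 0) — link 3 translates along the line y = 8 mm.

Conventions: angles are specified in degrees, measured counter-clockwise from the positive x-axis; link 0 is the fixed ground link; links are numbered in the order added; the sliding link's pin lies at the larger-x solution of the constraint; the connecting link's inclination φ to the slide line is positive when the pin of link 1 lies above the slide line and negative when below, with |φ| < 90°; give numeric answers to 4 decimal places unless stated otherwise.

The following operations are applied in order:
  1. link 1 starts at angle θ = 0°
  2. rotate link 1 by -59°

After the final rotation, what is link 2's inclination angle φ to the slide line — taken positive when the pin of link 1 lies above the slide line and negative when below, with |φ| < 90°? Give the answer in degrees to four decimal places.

geometry: r = 51 mm, L = 234 mm, e = 8 mm; θ starts at 0°
rotate link 1 by -59°: θ ← 0° -59° = -59°
h = r sin θ − e = -43.715532 − 8 = -51.715532
sin φ = h / L = -51.715532 / 234 = -0.22100655
φ = arcsin(-0.22100655) = -12.768159°

-12.7682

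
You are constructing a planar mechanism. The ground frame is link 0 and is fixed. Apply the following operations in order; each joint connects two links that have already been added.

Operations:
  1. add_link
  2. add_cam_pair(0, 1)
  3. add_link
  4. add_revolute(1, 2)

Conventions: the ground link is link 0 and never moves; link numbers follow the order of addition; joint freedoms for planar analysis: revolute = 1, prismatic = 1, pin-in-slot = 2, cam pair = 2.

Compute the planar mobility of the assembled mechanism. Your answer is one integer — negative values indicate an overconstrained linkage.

ground; <1,0,0>
#1 <2,0,0>
C:0↔1 J2 <2,0,1>
#2 <3,0,1>
R:1↔2 J1 <3,1,1>
3×2 − 2×1 − 1×1 = 3

M = 3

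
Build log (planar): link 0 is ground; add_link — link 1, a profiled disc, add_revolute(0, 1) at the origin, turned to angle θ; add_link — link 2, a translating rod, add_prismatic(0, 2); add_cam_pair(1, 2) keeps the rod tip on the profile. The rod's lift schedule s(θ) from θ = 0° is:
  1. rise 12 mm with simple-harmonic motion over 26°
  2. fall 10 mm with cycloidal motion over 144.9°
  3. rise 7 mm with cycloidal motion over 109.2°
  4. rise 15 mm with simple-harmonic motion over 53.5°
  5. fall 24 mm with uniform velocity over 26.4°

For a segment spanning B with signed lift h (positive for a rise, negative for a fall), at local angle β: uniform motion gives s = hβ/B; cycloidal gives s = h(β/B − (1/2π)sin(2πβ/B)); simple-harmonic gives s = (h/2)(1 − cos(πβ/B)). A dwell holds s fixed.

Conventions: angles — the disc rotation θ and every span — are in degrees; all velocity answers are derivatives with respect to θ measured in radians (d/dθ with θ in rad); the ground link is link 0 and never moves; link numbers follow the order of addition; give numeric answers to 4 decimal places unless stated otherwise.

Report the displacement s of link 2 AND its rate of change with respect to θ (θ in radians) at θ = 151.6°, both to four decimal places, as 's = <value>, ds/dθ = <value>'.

seg 1 [0°–26°] simple-harmonic, h=12: full span → s += 12 → s = 12.0000
seg 2 [26°–170.9°] cycloidal, h=-10: θ=151.6° here. β=125.6, B=144.9. -10·(0.8668 − sin(2π·0.8668)/(2π)) = -9.8499 → s = 2.1501
velocity in seg [26°–170.9°] (cycloidal), θ in radians: β = 125.6° = 2.1921 rad, B = 144.9° = 2.5290 rad; ds/dθ = (h/B)(1 − cos(2πβ/B)) = ((-10)/2.5290)(1 − cos(2π·0.8668)) = -1.305763 mm/rad

s = 2.1501, ds/dθ = -1.3058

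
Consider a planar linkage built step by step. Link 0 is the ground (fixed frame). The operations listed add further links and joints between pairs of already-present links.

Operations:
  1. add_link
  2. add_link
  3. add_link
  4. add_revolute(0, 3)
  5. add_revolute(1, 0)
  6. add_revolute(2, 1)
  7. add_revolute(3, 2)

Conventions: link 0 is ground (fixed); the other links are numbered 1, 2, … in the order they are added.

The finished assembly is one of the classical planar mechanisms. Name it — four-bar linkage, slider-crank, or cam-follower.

links: 4 (incl. ground); joints: 4 revolute, 0 prismatic, 0 higher (cam) pair, forming one closed loop
4 links in a single 4R loop → four-bar linkage

four-bar linkage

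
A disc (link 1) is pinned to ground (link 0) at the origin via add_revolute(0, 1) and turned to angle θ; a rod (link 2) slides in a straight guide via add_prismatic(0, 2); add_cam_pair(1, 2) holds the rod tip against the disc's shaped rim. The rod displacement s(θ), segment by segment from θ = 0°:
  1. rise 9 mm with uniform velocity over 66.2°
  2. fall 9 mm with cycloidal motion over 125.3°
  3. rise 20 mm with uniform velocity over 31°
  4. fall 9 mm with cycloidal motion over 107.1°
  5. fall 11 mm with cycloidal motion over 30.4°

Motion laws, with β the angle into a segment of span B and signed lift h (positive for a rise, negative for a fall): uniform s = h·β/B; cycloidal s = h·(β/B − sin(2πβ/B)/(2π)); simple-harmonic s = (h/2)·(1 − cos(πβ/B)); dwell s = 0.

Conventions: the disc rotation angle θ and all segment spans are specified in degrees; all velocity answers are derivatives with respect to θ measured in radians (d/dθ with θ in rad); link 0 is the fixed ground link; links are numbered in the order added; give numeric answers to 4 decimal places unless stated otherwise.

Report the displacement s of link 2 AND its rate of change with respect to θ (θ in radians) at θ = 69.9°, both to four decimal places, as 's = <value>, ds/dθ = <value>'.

segment 1 (0° to 66.2°, uniform, h = 9) is passed completely: s = 0.0000 + (9) = 9.0000
θ = 69.9° falls in segment 2 (66.2° to 191.5°, cycloidal, h = -9): β = 69.9 − 66.2 = 3.7°, B = 125.3°; Δs = -9·(0.0295 − sin(2π·0.0295)/(2π)) = -0.0015; s = 9.0000 − 0.0015 = 8.9985
velocity in seg [66.2°–191.5°] (cycloidal), θ in radians: β = 3.7° = 0.0646 rad, B = 125.3° = 2.1869 rad; ds/dθ = (h/B)(1 − cos(2πβ/B)) = ((-9)/2.1869)(1 − cos(2π·0.0295)) = -0.070632 mm/rad

s = 8.9985, ds/dθ = -0.0706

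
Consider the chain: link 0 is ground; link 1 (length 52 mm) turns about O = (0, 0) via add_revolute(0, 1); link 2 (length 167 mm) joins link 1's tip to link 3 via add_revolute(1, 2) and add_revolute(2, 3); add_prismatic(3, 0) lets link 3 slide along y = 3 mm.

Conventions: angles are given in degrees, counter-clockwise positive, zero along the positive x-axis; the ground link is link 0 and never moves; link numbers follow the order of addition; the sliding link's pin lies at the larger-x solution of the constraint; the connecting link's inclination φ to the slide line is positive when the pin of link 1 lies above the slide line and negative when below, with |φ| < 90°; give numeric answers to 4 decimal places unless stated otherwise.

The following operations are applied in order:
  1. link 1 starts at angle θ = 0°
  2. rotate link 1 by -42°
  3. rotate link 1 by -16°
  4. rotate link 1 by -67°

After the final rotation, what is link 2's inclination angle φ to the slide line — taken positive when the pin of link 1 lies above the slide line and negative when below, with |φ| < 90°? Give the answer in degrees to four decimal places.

geometry: r = 52 mm, L = 167 mm, e = 3 mm; θ starts at 0°
rotate link 1 by -42°: θ ← 0° -42° = -42°
rotate link 1 by -16°: θ ← -42° -16° = -58°
rotate link 1 by -67°: θ ← -58° -67° = -125°
h = r sin θ − e = -42.595906 − 3 = -45.595906
sin φ = h / L = -45.595906 / 167 = -0.27302938
φ = arcsin(-0.27302938) = -15.844612°

-15.8446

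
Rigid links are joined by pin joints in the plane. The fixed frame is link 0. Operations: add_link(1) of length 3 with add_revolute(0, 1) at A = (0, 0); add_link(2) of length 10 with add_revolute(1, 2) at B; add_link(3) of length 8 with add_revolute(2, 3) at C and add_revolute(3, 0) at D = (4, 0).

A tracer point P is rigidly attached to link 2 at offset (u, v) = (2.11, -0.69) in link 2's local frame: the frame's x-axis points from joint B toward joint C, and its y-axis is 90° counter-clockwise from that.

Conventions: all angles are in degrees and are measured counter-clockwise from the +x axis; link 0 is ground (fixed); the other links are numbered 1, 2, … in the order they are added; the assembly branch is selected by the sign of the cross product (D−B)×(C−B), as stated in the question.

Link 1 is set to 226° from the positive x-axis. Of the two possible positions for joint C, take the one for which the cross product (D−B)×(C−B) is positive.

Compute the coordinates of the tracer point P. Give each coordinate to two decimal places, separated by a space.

A=(0,0), D=(4.00,0)
B = A + 3.00·(cos226°, sin226°) = (-2.0840, -2.1580)
|BD| = 6.4554
circle(B,10.00) ∩ circle(D,8.00): a=6.0161, h=7.9879
  candidates: C₊=(0.9156,7.3815) cross=51.565; C₋=(6.2563,-7.6752) cross=-51.565
  branch + wants cross > 0 → take C=(0.9156,7.3815) (cross=51.565)
ex = (C−B)/|BC| = (0.3000,0.9540); ey = (-0.9540,0.3000)
P = B + 2.11·ex + -0.69·ey = (-0.7928,-0.3522)

-0.79 -0.35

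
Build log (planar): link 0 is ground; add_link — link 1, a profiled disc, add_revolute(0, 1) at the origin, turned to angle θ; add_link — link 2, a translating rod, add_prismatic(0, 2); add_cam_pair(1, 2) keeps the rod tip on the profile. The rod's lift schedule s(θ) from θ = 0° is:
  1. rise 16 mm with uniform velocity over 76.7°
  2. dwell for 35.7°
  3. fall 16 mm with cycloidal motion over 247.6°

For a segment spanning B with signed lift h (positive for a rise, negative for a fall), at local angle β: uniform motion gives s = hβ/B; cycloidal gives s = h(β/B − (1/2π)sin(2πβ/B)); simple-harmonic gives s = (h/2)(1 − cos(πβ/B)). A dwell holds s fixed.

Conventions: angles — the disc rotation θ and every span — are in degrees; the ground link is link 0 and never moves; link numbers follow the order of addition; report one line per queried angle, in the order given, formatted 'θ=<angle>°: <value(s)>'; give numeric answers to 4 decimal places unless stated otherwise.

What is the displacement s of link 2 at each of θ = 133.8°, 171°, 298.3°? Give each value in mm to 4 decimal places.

seg 1 [0°–76.7°] uniform, h=16: full span → s += 16 → s = 16.0000
seg 2 [76.7°–112.4°] dwell: s stays 16.0000
seg 3 [112.4°–360°] cycloidal, h=-16: θ=133.8° here. β=21.4, B=247.6. -16·(0.0864 − sin(2π·0.0864)/(2π)) = -0.0670 → s = 15.9330
seg 3 [112.4°–360°] cycloidal, h=-16: θ=171° here. β=58.6, B=247.6. -16·(0.2367 − sin(2π·0.2367)/(2π)) = -1.2492 → s = 14.7508
seg 3 [112.4°–360°] cycloidal, h=-16: θ=298.3° here. β=185.9, B=247.6. -16·(0.7508 − sin(2π·0.7508)/(2π)) = -14.5594 → s = 1.4406

θ=133.8°: 15.9330
θ=171°: 14.7508
θ=298.3°: 1.4406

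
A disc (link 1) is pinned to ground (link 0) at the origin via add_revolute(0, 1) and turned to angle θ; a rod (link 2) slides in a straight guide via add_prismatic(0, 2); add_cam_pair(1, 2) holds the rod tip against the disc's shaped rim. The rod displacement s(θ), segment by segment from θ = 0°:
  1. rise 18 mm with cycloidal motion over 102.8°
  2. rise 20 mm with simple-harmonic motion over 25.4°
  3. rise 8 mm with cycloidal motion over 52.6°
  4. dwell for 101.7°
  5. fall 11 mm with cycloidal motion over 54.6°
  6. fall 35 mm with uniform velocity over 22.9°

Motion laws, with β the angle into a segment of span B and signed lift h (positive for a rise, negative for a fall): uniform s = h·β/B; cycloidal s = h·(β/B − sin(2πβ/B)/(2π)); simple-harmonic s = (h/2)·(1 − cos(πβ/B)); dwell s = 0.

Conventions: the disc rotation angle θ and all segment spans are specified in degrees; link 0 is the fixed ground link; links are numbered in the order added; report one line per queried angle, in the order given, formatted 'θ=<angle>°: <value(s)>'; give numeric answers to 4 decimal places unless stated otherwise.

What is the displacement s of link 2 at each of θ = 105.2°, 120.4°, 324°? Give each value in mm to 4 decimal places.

segment 1 (0° to 102.8°, cycloidal, h = 18) is passed completely: s = 0.0000 + (18) = 18.0000
θ = 105.2° falls in segment 2 (102.8° to 128.2°, simple-harmonic, h = 20): β = 105.2 − 102.8 = 2.4°, B = 25.4°; Δs = 20/2·(1 − cos(π·0.0945)) = 0.4374; s = 18.0000 + 0.4374 = 18.4374
θ = 120.4° falls in segment 2 (102.8° to 128.2°, simple-harmonic, h = 20): β = 120.4 − 102.8 = 17.6°, B = 25.4°; Δs = 20/2·(1 − cos(π·0.6929)) = 15.6963; s = 18.0000 + 15.6963 = 33.6963
segment 2 (102.8° to 128.2°, simple-harmonic, h = 20) is passed completely: s = 18.0000 + (20) = 38.0000
segment 3 (128.2° to 180.8°, cycloidal, h = 8) is passed completely: s = 38.0000 + (8) = 46.0000
segment 4 (180.8° to 282.5°, dwell): s unchanged at 46.0000
θ = 324° falls in segment 5 (282.5° to 337.1°, cycloidal, h = -11): β = 324 − 282.5 = 41.5°, B = 54.6°; Δs = -11·(0.7601 − sin(2π·0.7601)/(2π)) = -10.1080; s = 46.0000 − 10.1080 = 35.8920

θ=105.2°: 18.4374
θ=120.4°: 33.6963
θ=324°: 35.8920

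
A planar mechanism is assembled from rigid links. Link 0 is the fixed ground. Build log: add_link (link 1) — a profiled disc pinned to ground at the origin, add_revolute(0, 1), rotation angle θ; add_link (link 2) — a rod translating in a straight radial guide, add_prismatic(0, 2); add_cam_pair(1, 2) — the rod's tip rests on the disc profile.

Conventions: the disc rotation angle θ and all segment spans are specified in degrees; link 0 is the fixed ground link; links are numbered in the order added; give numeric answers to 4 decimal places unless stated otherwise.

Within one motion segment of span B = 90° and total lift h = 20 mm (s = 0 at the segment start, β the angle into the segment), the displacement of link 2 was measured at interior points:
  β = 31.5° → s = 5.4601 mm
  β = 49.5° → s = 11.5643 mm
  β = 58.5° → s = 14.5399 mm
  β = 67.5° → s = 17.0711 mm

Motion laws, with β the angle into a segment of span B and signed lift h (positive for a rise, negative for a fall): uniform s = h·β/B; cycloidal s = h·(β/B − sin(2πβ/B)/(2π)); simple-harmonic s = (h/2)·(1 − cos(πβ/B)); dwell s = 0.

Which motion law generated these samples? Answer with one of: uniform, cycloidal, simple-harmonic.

candidates at β/B = r: uniform s = h·r (linear in β); cycloidal s = h·(r − sin(2πr)/(2π)); simple-harmonic s = (h/2)(1 − cos(πr))
β=31.5°: printed 5.4601 | uniform 7.0000, cycloidal 4.4248, simple-harmonic 5.4601
β=49.5°: printed 11.5643 | uniform 11.0000, cycloidal 11.9836, simple-harmonic 11.5643
β=58.5°: printed 14.5399 | uniform 13.0000, cycloidal 15.5752, simple-harmonic 14.5399
β=67.5°: printed 17.0711 | uniform 15.0000, cycloidal 18.1831, simple-harmonic 17.0711
only one law matches every sample → simple-harmonic

simple-harmonic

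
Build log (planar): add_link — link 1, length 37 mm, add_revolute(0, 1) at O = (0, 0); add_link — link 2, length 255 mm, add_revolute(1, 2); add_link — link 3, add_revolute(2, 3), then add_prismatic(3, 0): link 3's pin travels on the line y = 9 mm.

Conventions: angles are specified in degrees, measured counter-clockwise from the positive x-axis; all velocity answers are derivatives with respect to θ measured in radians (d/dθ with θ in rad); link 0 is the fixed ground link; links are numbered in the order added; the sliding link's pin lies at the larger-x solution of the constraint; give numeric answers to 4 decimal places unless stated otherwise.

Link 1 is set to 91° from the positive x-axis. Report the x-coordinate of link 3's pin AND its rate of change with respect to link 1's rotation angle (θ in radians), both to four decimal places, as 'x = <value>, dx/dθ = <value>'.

geometry: r = 37 mm, L = 255 mm, e = 9 mm
crank pin P = (r cos θ, r sin θ) = (-0.645739, 36.994365)
h = r sin θ − e = 36.994365 − 9 = 27.994365
x = r cos θ + √(L² − h²) = -0.645739 + 253.458706 = 252.812967
dx/dθ = −r sin θ − h·r cos θ/√(L² − h²) (θ in radians; h = 27.994365) = -36.923043

x = 252.8130, dx/dθ = -36.9230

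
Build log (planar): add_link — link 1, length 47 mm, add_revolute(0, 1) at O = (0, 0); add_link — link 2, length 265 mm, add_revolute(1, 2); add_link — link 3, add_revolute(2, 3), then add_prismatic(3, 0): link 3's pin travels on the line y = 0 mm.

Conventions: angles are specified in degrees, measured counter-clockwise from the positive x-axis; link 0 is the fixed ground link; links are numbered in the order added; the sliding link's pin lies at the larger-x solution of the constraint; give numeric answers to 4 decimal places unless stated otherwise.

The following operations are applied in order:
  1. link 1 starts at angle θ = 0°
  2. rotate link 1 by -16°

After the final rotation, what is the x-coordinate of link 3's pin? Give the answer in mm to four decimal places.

geometry: r = 47 mm, L = 265 mm, e = 0 mm; θ starts at 0°
rotate link 1 by -16°: θ ← 0° -16° = -16°
crank pin P = (r cos θ, r sin θ) = (45.179300, -12.954956)
h = r sin θ − e = -12.954956 − 0 = -12.954956
x = r cos θ + √(L² − h²) = 45.179300 + 264.683149 = 309.862448

309.8624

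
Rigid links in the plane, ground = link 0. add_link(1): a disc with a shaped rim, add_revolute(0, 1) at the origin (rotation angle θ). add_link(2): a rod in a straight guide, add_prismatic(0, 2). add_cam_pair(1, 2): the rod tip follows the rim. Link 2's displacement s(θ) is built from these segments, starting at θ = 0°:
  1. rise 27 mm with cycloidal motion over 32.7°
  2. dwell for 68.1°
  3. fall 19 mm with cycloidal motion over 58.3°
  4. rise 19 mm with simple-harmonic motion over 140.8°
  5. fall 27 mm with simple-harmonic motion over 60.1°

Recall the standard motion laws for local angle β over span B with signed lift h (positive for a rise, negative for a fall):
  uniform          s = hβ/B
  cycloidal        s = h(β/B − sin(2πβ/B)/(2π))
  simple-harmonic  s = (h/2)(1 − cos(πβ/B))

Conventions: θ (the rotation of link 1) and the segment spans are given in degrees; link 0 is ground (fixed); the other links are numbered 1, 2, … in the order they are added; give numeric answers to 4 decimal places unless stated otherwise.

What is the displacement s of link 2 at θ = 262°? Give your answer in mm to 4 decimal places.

segment 1 (0° to 32.7°, cycloidal, h = 27) is passed completely: s = 0.0000 + (27) = 27.0000
segment 2 (32.7° to 100.8°, dwell): s unchanged at 27.0000
segment 3 (100.8° to 159.1°, cycloidal, h = -19) is passed completely: s = 27.0000 + (-19) = 8.0000
θ = 262° falls in segment 4 (159.1° to 299.9°, simple-harmonic, h = 19): β = 262 − 159.1 = 102.9°, B = 140.8°; Δs = 19/2·(1 − cos(π·0.7308)) = 15.8009; s = 8.0000 + 15.8009 = 23.8009

23.8009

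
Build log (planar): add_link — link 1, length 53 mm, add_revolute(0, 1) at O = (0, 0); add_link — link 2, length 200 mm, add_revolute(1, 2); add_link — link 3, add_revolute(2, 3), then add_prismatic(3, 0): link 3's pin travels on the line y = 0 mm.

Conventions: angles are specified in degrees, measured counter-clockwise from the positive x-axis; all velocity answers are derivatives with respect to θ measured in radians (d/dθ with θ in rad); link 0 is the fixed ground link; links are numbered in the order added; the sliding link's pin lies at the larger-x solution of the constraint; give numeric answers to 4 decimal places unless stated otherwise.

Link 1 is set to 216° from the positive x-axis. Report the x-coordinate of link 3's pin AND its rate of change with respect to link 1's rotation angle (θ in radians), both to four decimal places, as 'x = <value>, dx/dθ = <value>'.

geometry: r = 53 mm, L = 200 mm, e = 0 mm
crank pin P = (r cos θ, r sin θ) = (-42.877901, -31.152618)
h = r sin θ − e = -31.152618 − 0 = -31.152618
x = r cos θ + √(L² − h²) = -42.877901 + 197.558888 = 154.680988
dx/dθ = −r sin θ − h·r cos θ/√(L² − h²) (θ in radians; h = -31.152618) = 24.391298

x = 154.6810, dx/dθ = 24.3913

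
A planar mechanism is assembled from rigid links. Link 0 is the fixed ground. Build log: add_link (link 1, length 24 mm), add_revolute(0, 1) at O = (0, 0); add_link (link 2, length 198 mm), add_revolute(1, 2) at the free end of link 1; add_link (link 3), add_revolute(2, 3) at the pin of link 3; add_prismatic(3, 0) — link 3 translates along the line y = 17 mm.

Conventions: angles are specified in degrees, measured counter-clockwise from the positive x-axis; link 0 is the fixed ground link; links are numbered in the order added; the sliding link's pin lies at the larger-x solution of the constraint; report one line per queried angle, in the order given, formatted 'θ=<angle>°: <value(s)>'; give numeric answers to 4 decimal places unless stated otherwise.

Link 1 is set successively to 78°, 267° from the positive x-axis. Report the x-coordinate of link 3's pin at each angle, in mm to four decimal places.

geometry: r = 24 mm, L = 198 mm, e = 17 mm
θ=78°: crank pin P = (r cos θ, r sin θ) = (4.989881, 23.475542)
θ=78°: h = r sin θ − e = 23.475542 − 17 = 6.475542
θ=78°: x = r cos θ + √(L² − h²) = 4.989881 + 197.894081 = 202.883962
θ=267°: crank pin P = (r cos θ, r sin θ) = (-1.256063, -23.967109)
θ=267°: h = r sin θ − e = -23.967109 − 17 = -40.967109
θ=267°: x = r cos θ + √(L² − h²) = -1.256063 + 193.715503 = 192.459440

θ=78°: 202.8840
θ=267°: 192.4594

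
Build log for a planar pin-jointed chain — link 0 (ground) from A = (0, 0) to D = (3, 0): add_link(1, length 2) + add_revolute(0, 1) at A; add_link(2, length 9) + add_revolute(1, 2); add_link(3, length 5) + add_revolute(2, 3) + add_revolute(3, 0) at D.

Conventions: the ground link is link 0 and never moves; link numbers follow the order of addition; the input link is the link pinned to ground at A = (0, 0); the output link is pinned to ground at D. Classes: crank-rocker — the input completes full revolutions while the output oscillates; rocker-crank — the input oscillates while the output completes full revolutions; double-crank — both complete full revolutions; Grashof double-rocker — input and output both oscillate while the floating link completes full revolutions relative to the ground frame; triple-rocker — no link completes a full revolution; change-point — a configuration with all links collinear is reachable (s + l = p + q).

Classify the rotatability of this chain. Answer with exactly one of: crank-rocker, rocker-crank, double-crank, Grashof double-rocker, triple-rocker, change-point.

lengths: ground=3, input=2, coupler=9, output=5
sorted: s=2 (shortest), l=9 (longest), p+q=8
s + l = 11 vs p + q = 8
s + l > p + q → non-Grashof → no link fully rotates → triple-rocker

triple-rocker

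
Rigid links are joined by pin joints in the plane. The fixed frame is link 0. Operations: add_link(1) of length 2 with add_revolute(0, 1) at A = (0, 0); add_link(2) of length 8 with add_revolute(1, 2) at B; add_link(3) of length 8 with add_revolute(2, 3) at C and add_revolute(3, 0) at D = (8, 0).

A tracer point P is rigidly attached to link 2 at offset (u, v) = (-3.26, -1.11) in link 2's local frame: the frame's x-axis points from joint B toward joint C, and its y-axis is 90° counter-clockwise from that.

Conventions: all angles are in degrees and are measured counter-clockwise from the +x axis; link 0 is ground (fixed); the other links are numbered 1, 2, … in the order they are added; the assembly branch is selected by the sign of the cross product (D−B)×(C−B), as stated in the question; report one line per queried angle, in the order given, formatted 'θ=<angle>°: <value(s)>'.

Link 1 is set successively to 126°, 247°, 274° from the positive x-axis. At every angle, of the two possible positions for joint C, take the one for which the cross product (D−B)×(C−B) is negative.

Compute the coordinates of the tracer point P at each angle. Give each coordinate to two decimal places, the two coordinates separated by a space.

A=(0,0), D=(8.00,0)
θ=126°: B = A + 2.00·(cos126°, sin126°) = (-1.1756, 1.6180)
θ=126°: |BD| = 9.3171
θ=126°: circle(B,8.00) ∩ circle(D,8.00): a=4.6586, h=6.5037
θ=126°:   candidates: C₊=(4.5417,7.2139) cross=60.596; C₋=(2.2828,-5.5958) cross=-60.596
θ=126°:   branch - wants cross < 0 → take C=(2.2828,-5.5958) (cross=-60.596)
θ=126°: ex = (C−B)/|BC| = (0.4323,-0.9017); ey = (0.9017,0.4323)
θ=126°: P = B + -3.26·ex + -1.11·ey = (-3.5858,4.0778)
θ=247°: B = A + 2.00·(cos247°, sin247°) = (-0.7815, -1.8410)
θ=247°: |BD| = 8.9724
θ=247°: circle(B,8.00) ∩ circle(D,8.00): a=4.4862, h=6.6238
θ=247°:   candidates: C₊=(2.2502,5.5623) cross=59.431; C₋=(4.9684,-7.4033) cross=-59.431
θ=247°:   branch - wants cross < 0 → take C=(4.9684,-7.4033) (cross=-59.431)
θ=247°: ex = (C−B)/|BC| = (0.7187,-0.6953); ey = (0.6953,0.7187)
θ=247°: P = B + -3.26·ex + -1.11·ey = (-3.8963,-0.3722)
θ=274°: B = A + 2.00·(cos274°, sin274°) = (0.1395, -1.9951)
θ=274°: |BD| = 8.1097
θ=274°: circle(B,8.00) ∩ circle(D,8.00): a=4.0549, h=6.8962
θ=274°:   candidates: C₊=(2.3732,5.6867) cross=55.927; C₋=(5.7663,-7.6818) cross=-55.927
θ=274°:   branch - wants cross < 0 → take C=(5.7663,-7.6818) (cross=-55.927)
θ=274°: ex = (C−B)/|BC| = (0.7034,-0.7108); ey = (0.7108,0.7034)
θ=274°: P = B + -3.26·ex + -1.11·ey = (-2.9425,-0.4585)

θ=126°: -3.59 4.08
θ=247°: -3.90 -0.37
θ=274°: -2.94 -0.46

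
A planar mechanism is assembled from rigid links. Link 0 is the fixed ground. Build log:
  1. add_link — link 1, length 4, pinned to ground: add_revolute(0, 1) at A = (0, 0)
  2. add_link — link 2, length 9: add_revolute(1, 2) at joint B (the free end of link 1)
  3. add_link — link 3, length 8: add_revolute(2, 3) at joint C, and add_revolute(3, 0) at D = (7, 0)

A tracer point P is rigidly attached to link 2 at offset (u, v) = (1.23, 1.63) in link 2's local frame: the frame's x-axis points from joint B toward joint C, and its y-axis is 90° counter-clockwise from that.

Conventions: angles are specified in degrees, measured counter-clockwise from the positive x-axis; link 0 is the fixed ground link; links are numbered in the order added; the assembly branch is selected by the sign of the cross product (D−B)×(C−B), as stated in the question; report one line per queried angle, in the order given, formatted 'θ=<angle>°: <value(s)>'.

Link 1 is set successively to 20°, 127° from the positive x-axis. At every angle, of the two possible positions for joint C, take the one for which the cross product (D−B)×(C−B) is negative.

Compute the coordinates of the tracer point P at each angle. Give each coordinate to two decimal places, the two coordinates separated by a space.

A=(0,0), D=(7.00,0)
θ=20°: B = A + 4.00·(cos20°, sin20°) = (3.7588, 1.3681)
θ=20°: |BD| = 3.5181
θ=20°: circle(B,9.00) ∩ circle(D,8.00): a=4.1751, h=7.9730
θ=20°:   candidates: C₊=(10.7057,7.0900) cross=28.050; C₋=(4.5049,-7.6009) cross=-28.050
θ=20°:   branch - wants cross < 0 → take C=(4.5049,-7.6009) (cross=-28.050)
θ=20°: ex = (C−B)/|BC| = (0.0829,-0.9966); ey = (0.9966,0.0829)
θ=20°: P = B + 1.23·ex + 1.63·ey = (5.4851,0.2774)
θ=127°: B = A + 4.00·(cos127°, sin127°) = (-2.4073, 3.1945)
θ=127°: |BD| = 9.9349
θ=127°: circle(B,9.00) ∩ circle(D,8.00): a=5.8230, h=6.8624
θ=127°:   candidates: C₊=(5.3131,7.8201) cross=68.177; C₋=(0.8999,-5.1758) cross=-68.177
θ=127°:   branch - wants cross < 0 → take C=(0.8999,-5.1758) (cross=-68.177)
θ=127°: ex = (C−B)/|BC| = (0.3675,-0.9300); ey = (0.9300,0.3675)
θ=127°: P = B + 1.23·ex + 1.63·ey = (-0.4393,2.6496)

θ=20°: 5.49 0.28
θ=127°: -0.44 2.65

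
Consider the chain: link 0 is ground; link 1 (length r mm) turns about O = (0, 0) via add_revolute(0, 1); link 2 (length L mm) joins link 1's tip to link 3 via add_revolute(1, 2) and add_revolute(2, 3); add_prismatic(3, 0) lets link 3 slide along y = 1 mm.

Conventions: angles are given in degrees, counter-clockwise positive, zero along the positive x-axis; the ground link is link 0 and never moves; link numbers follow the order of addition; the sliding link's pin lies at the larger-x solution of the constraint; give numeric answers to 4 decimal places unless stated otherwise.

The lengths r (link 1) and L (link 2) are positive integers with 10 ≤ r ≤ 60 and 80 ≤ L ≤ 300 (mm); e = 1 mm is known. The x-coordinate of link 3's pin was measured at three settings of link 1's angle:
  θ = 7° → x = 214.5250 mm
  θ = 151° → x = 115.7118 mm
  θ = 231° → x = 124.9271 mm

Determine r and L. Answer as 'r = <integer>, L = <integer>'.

constraint per measurement: (x − r cos θ)² + (r sin θ − e)² = L²
subtracting the θ₁ and θ₂ equations cancels the r² and L² terms:
r = (x₁² − x₂²) / (2[(x₁cos θ₁ + e sin θ₁) − (x₂cos θ₂ + e sin θ₂)]) = 52.0000 → r = 52
L² = (x₁ − r cos θ₁)² + (r sin θ₁ − e)² = 26569.0010 → L = 163.0000 → L = 163
check at θ₃=231°: x = 124.9271 (printed 124.9271) ✓

r = 52, L = 163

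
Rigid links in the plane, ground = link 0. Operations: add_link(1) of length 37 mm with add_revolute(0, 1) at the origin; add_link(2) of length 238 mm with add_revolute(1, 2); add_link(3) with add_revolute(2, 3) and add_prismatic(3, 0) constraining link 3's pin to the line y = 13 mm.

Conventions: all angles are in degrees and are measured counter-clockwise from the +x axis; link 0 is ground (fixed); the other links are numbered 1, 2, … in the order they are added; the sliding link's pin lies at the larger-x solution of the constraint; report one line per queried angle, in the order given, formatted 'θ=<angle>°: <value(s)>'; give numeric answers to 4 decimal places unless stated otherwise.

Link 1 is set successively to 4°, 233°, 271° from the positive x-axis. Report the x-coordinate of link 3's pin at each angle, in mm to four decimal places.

geometry: r = 37 mm, L = 238 mm, e = 13 mm
θ=4°: crank pin P = (r cos θ, r sin θ) = (36.909870, 2.580990)
θ=4°: h = r sin θ − e = 2.580990 − 13 = -10.419010
θ=4°: x = r cos θ + √(L² − h²) = 36.909870 + 237.771832 = 274.681702
θ=233°: crank pin P = (r cos θ, r sin θ) = (-22.267156, -29.549514)
θ=233°: h = r sin θ − e = -29.549514 − 13 = -42.549514
θ=233°: x = r cos θ + √(L² − h²) = -22.267156 + 234.165623 = 211.898467
θ=271°: crank pin P = (r cos θ, r sin θ) = (0.645739, -36.994365)
θ=271°: h = r sin θ − e = -36.994365 − 13 = -49.994365
θ=271°: x = r cos θ + √(L² − h²) = 0.645739 + 232.689844 = 233.335583

θ=4°: 274.6817
θ=233°: 211.8985
θ=271°: 233.3356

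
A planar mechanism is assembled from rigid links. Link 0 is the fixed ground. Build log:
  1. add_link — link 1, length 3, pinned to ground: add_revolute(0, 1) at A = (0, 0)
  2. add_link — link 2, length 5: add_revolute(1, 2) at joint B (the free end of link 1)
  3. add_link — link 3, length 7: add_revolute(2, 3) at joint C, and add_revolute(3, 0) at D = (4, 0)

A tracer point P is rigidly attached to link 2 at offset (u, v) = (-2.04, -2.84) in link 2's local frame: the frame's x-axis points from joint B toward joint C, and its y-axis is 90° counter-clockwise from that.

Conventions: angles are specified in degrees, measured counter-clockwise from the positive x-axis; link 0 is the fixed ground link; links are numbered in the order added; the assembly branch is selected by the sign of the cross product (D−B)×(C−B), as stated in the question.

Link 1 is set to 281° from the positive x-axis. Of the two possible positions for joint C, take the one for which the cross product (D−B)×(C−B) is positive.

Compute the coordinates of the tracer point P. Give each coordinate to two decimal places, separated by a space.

A=(0,0), D=(4.00,0)
B = A + 3.00·(cos281°, sin281°) = (0.5724, -2.9449)
|BD| = 4.5189
circle(B,5.00) ∩ circle(D,7.00): a=-0.3960, h=4.9843
  candidates: C₊=(-2.9761,0.5776) cross=22.524; C₋=(3.5202,-6.9835) cross=-22.524
  branch + wants cross > 0 → take C=(-2.9761,0.5776) (cross=22.524)
ex = (C−B)/|BC| = (-0.7097,0.7045); ey = (-0.7045,-0.7097)
P = B + -2.04·ex + -2.84·ey = (4.0210,-2.3665)

4.02 -2.37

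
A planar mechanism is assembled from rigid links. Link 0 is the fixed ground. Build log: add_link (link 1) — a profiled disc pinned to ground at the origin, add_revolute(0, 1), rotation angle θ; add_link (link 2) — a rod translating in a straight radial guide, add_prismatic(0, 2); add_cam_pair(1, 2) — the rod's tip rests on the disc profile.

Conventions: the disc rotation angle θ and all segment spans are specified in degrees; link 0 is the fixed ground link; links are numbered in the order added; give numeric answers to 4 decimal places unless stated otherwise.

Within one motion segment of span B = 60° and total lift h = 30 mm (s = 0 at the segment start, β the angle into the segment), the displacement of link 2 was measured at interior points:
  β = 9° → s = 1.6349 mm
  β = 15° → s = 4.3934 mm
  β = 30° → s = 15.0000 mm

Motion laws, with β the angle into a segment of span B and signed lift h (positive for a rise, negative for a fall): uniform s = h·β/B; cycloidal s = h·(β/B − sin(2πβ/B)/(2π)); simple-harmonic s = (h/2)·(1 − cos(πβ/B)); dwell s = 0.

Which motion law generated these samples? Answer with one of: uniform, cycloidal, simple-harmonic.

candidates at β/B = r: uniform s = h·r (linear in β); cycloidal s = h·(r − sin(2πr)/(2π)); simple-harmonic s = (h/2)(1 − cos(πr))
β=9°: printed 1.6349 | uniform 4.5000, cycloidal 0.6372, simple-harmonic 1.6349
β=15°: printed 4.3934 | uniform 7.5000, cycloidal 2.7254, simple-harmonic 4.3934
β=30°: printed 15.0000 | uniform 15.0000, cycloidal 15.0000, simple-harmonic 15.0000
only one law matches every sample → simple-harmonic

simple-harmonic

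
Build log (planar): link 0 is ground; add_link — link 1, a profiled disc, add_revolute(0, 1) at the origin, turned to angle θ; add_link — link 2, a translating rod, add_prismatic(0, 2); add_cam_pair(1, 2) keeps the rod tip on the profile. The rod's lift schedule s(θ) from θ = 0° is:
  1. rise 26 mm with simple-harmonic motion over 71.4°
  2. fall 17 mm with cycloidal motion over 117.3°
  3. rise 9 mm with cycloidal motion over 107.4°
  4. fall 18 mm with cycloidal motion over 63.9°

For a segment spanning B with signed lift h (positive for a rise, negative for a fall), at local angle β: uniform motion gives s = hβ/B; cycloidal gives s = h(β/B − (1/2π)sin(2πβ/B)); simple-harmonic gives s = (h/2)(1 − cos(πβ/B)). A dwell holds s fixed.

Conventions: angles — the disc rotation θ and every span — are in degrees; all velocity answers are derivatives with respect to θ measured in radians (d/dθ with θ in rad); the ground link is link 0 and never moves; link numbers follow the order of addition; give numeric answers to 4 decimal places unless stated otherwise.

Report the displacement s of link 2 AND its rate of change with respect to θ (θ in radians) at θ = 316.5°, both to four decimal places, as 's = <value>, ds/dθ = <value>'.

seg 1 [0°–71.4°] simple-harmonic, h=26: full span → s += 26 → s = 26.0000
seg 2 [71.4°–188.7°] cycloidal, h=-17: full span → s += -17 → s = 9.0000
seg 3 [188.7°–296.1°] cycloidal, h=9: full span → s += 9 → s = 18.0000
seg 4 [296.1°–360°] cycloidal, h=-18: θ=316.5° here. β=20.4, B=63.9. -18·(0.3192 − sin(2π·0.3192)/(2π)) = -3.1486 → s = 14.8514
velocity in seg [296.1°–360°] (cycloidal), θ in radians: β = 20.4° = 0.3560 rad, B = 63.9° = 1.1153 rad; ds/dθ = (h/B)(1 − cos(2πβ/B)) = ((-18)/1.1153)(1 − cos(2π·0.3192)) = -22.942586 mm/rad

s = 14.8514, ds/dθ = -22.9426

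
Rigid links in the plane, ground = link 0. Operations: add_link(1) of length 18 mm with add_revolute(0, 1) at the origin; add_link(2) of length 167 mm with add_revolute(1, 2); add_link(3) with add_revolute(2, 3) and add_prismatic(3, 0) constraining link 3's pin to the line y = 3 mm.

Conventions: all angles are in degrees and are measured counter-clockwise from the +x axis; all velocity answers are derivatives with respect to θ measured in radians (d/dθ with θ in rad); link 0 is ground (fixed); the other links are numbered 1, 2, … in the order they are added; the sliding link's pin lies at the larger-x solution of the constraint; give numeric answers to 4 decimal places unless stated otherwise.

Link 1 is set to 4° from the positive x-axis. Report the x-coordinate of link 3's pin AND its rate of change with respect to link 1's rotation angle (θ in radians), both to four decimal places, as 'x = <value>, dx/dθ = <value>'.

geometry: r = 18 mm, L = 167 mm, e = 3 mm
crank pin P = (r cos θ, r sin θ) = (17.956153, 1.255617)
h = r sin θ − e = 1.255617 − 3 = -1.744383
x = r cos θ + √(L² − h²) = 17.956153 + 166.990889 = 184.947042
dx/dθ = −r sin θ − h·r cos θ/√(L² − h²) (θ in radians; h = -1.744383) = -1.068047

x = 184.9470, dx/dθ = -1.0680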